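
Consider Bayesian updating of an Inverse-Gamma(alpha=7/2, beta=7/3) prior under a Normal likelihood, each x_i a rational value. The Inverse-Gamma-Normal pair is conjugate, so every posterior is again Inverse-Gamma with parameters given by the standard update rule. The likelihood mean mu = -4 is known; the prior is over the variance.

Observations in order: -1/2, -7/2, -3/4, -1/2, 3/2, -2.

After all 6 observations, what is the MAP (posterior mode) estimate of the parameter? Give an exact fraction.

3563/720

obs 1: x=-1/2 → posterior Inverse-Gamma(4, 203/24)
obs 2: x=-7/2 → posterior Inverse-Gamma(9/2, 103/12)
obs 3: x=-3/4 → posterior Inverse-Gamma(5, 1331/96)
obs 4: x=-1/2 → posterior Inverse-Gamma(11/2, 1919/96)
obs 5: x=3/2 → posterior Inverse-Gamma(6, 3371/96)
obs 6: x=-2 → posterior Inverse-Gamma(13/2, 3563/96)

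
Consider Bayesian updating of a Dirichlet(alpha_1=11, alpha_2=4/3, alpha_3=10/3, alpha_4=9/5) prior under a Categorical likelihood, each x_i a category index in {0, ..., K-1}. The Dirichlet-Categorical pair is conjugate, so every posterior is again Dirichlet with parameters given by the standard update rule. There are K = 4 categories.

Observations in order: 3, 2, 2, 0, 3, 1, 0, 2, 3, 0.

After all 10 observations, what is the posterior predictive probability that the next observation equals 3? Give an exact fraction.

18/103

obs 1: x=3 → posterior Dirichlet(11, 4/3, 10/3, 14/5)
obs 2: x=2 → posterior Dirichlet(11, 4/3, 13/3, 14/5)
obs 3: x=2 → posterior Dirichlet(11, 4/3, 16/3, 14/5)
obs 4: x=0 → posterior Dirichlet(12, 4/3, 16/3, 14/5)
obs 5: x=3 → posterior Dirichlet(12, 4/3, 16/3, 19/5)
obs 6: x=1 → posterior Dirichlet(12, 7/3, 16/3, 19/5)
obs 7: x=0 → posterior Dirichlet(13, 7/3, 16/3, 19/5)
obs 8: x=2 → posterior Dirichlet(13, 7/3, 19/3, 19/5)
obs 9: x=3 → posterior Dirichlet(13, 7/3, 19/3, 24/5)
obs 10: x=0 → posterior Dirichlet(14, 7/3, 19/3, 24/5)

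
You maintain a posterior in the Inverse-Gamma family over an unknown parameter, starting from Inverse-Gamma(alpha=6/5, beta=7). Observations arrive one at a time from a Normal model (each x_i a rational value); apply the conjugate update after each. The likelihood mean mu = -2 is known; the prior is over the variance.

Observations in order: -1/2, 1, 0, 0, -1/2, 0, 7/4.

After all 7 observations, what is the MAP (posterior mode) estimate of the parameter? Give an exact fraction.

4285/912

obs 1: x=-1/2 → posterior Inverse-Gamma(17/10, 65/8)
obs 2: x=1 → posterior Inverse-Gamma(11/5, 101/8)
obs 3: x=0 → posterior Inverse-Gamma(27/10, 117/8)
obs 4: x=0 → posterior Inverse-Gamma(16/5, 133/8)
obs 5: x=-1/2 → posterior Inverse-Gamma(37/10, 71/4)
obs 6: x=0 → posterior Inverse-Gamma(21/5, 79/4)
obs 7: x=7/4 → posterior Inverse-Gamma(47/10, 857/32)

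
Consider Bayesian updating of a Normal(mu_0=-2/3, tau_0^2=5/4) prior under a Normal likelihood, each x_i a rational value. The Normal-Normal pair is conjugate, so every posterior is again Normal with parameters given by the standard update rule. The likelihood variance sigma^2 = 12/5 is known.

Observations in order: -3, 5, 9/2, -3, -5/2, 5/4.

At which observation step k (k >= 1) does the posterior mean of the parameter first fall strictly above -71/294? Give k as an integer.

obs 1: x=-3 → posterior Normal(-107/73, 60/73)
obs 2: x=5 → posterior Normal(9/49, 30/49)
obs 3: x=9/2 → posterior Normal(87/82, 20/41)
obs 4: x=-3 → posterior Normal(3/8, 15/37)
obs 5: x=-5/2 → posterior Normal(-7/173, 60/173)
obs 6: x=5/4 → posterior Normal(97/792, 10/33)

k = 2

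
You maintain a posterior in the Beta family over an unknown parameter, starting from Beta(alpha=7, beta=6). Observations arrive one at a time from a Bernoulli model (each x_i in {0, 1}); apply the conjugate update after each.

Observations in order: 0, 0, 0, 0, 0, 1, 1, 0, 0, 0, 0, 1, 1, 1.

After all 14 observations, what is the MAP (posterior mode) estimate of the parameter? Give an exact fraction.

obs 1: x=0 → posterior Beta(7, 7)
obs 2: x=0 → posterior Beta(7, 8)
obs 3: x=0 → posterior Beta(7, 9)
obs 4: x=0 → posterior Beta(7, 10)
obs 5: x=0 → posterior Beta(7, 11)
obs 6: x=1 → posterior Beta(8, 11)
obs 7: x=1 → posterior Beta(9, 11)
obs 8: x=0 → posterior Beta(9, 12)
obs 9: x=0 → posterior Beta(9, 13)
obs 10: x=0 → posterior Beta(9, 14)
obs 11: x=0 → posterior Beta(9, 15)
obs 12: x=1 → posterior Beta(10, 15)
obs 13: x=1 → posterior Beta(11, 15)
obs 14: x=1 → posterior Beta(12, 15)

11/25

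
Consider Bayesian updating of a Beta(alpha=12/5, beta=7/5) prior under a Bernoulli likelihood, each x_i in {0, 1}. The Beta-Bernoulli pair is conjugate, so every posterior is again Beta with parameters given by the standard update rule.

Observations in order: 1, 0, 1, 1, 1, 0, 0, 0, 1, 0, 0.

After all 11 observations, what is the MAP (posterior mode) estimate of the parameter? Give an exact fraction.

obs 1: x=1 → posterior Beta(17/5, 7/5)
obs 2: x=0 → posterior Beta(17/5, 12/5)
obs 3: x=1 → posterior Beta(22/5, 12/5)
obs 4: x=1 → posterior Beta(27/5, 12/5)
obs 5: x=1 → posterior Beta(32/5, 12/5)
obs 6: x=0 → posterior Beta(32/5, 17/5)
obs 7: x=0 → posterior Beta(32/5, 22/5)
obs 8: x=0 → posterior Beta(32/5, 27/5)
obs 9: x=1 → posterior Beta(37/5, 27/5)
obs 10: x=0 → posterior Beta(37/5, 32/5)
obs 11: x=0 → posterior Beta(37/5, 37/5)

1/2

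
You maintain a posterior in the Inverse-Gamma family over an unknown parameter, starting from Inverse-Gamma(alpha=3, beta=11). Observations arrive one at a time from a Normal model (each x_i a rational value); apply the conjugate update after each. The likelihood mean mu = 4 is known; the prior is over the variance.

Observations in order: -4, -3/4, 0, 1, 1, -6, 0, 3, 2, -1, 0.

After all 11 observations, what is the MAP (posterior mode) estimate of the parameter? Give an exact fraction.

4873/304

obs 1: x=-4 → posterior Inverse-Gamma(7/2, 43)
obs 2: x=-3/4 → posterior Inverse-Gamma(4, 1737/32)
obs 3: x=0 → posterior Inverse-Gamma(9/2, 1993/32)
obs 4: x=1 → posterior Inverse-Gamma(5, 2137/32)
obs 5: x=1 → posterior Inverse-Gamma(11/2, 2281/32)
obs 6: x=-6 → posterior Inverse-Gamma(6, 3881/32)
obs 7: x=0 → posterior Inverse-Gamma(13/2, 4137/32)
obs 8: x=3 → posterior Inverse-Gamma(7, 4153/32)
obs 9: x=2 → posterior Inverse-Gamma(15/2, 4217/32)
obs 10: x=-1 → posterior Inverse-Gamma(8, 4617/32)
obs 11: x=0 → posterior Inverse-Gamma(17/2, 4873/32)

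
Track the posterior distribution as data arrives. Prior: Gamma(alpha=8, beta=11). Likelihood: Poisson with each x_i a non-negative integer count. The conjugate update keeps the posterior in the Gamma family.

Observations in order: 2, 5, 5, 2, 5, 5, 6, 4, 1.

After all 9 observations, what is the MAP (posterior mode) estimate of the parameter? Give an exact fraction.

21/10

obs 1: x=2 → posterior Gamma(10, 12)
obs 2: x=5 → posterior Gamma(15, 13)
obs 3: x=5 → posterior Gamma(20, 14)
obs 4: x=2 → posterior Gamma(22, 15)
obs 5: x=5 → posterior Gamma(27, 16)
obs 6: x=5 → posterior Gamma(32, 17)
obs 7: x=6 → posterior Gamma(38, 18)
obs 8: x=4 → posterior Gamma(42, 19)
obs 9: x=1 → posterior Gamma(43, 20)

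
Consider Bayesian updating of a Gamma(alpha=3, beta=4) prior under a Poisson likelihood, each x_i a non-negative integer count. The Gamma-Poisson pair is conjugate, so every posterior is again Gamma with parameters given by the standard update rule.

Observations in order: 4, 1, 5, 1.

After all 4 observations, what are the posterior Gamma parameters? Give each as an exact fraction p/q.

obs 1: x=4 → posterior Gamma(7, 5)
obs 2: x=1 → posterior Gamma(8, 6)
obs 3: x=5 → posterior Gamma(13, 7)
obs 4: x=1 → posterior Gamma(14, 8)

alpha=14, beta=8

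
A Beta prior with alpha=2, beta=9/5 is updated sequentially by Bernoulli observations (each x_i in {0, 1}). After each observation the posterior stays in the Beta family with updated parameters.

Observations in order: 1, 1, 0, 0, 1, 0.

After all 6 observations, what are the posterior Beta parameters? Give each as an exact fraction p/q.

obs 1: x=1 → posterior Beta(3, 9/5)
obs 2: x=1 → posterior Beta(4, 9/5)
obs 3: x=0 → posterior Beta(4, 14/5)
obs 4: x=0 → posterior Beta(4, 19/5)
obs 5: x=1 → posterior Beta(5, 19/5)
obs 6: x=0 → posterior Beta(5, 24/5)

alpha=5, beta=24/5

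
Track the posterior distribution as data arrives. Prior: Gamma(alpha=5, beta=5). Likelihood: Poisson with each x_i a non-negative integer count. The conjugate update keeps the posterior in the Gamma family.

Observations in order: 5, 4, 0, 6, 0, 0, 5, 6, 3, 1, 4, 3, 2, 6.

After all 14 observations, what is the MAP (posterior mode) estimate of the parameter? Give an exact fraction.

49/19

obs 1: x=5 → posterior Gamma(10, 6)
obs 2: x=4 → posterior Gamma(14, 7)
obs 3: x=0 → posterior Gamma(14, 8)
obs 4: x=6 → posterior Gamma(20, 9)
obs 5: x=0 → posterior Gamma(20, 10)
obs 6: x=0 → posterior Gamma(20, 11)
obs 7: x=5 → posterior Gamma(25, 12)
obs 8: x=6 → posterior Gamma(31, 13)
obs 9: x=3 → posterior Gamma(34, 14)
obs 10: x=1 → posterior Gamma(35, 15)
obs 11: x=4 → posterior Gamma(39, 16)
obs 12: x=3 → posterior Gamma(42, 17)
obs 13: x=2 → posterior Gamma(44, 18)
obs 14: x=6 → posterior Gamma(50, 19)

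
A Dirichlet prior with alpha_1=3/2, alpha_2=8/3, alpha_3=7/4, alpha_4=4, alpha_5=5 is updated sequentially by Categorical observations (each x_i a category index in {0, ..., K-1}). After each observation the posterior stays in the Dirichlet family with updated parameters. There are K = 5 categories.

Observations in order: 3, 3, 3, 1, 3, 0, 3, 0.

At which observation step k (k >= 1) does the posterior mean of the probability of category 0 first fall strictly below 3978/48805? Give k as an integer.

k = 4

obs 1: x=3 → posterior Dirichlet(3/2, 8/3, 7/4, 5, 5)
obs 2: x=3 → posterior Dirichlet(3/2, 8/3, 7/4, 6, 5)
obs 3: x=3 → posterior Dirichlet(3/2, 8/3, 7/4, 7, 5)
obs 4: x=1 → posterior Dirichlet(3/2, 11/3, 7/4, 7, 5)
obs 5: x=3 → posterior Dirichlet(3/2, 11/3, 7/4, 8, 5)
obs 6: x=0 → posterior Dirichlet(5/2, 11/3, 7/4, 8, 5)
obs 7: x=3 → posterior Dirichlet(5/2, 11/3, 7/4, 9, 5)
obs 8: x=0 → posterior Dirichlet(7/2, 11/3, 7/4, 9, 5)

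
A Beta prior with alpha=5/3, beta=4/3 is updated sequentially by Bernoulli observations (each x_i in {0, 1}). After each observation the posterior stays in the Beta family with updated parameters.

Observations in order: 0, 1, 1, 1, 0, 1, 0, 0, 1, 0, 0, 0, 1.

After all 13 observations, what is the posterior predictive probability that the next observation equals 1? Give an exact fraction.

obs 1: x=0 → posterior Beta(5/3, 7/3)
obs 2: x=1 → posterior Beta(8/3, 7/3)
obs 3: x=1 → posterior Beta(11/3, 7/3)
obs 4: x=1 → posterior Beta(14/3, 7/3)
obs 5: x=0 → posterior Beta(14/3, 10/3)
obs 6: x=1 → posterior Beta(17/3, 10/3)
obs 7: x=0 → posterior Beta(17/3, 13/3)
obs 8: x=0 → posterior Beta(17/3, 16/3)
obs 9: x=1 → posterior Beta(20/3, 16/3)
obs 10: x=0 → posterior Beta(20/3, 19/3)
obs 11: x=0 → posterior Beta(20/3, 22/3)
obs 12: x=0 → posterior Beta(20/3, 25/3)
obs 13: x=1 → posterior Beta(23/3, 25/3)

23/48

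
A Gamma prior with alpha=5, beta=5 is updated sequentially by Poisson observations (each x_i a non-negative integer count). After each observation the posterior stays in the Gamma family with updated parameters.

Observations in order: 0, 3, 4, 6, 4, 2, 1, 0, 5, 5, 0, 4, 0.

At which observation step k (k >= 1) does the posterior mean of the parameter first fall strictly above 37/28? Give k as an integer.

obs 1: x=0 → posterior Gamma(5, 6)
obs 2: x=3 → posterior Gamma(8, 7)
obs 3: x=4 → posterior Gamma(12, 8)
obs 4: x=6 → posterior Gamma(18, 9)
obs 5: x=4 → posterior Gamma(22, 10)
obs 6: x=2 → posterior Gamma(24, 11)
obs 7: x=1 → posterior Gamma(25, 12)
obs 8: x=0 → posterior Gamma(25, 13)
obs 9: x=5 → posterior Gamma(30, 14)
obs 10: x=5 → posterior Gamma(35, 15)
obs 11: x=0 → posterior Gamma(35, 16)
obs 12: x=4 → posterior Gamma(39, 17)
obs 13: x=0 → posterior Gamma(39, 18)

k = 3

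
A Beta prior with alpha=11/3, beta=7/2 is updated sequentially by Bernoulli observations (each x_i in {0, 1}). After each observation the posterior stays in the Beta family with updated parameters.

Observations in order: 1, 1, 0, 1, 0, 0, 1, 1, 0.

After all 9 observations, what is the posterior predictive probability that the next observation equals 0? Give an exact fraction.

45/97

obs 1: x=1 → posterior Beta(14/3, 7/2)
obs 2: x=1 → posterior Beta(17/3, 7/2)
obs 3: x=0 → posterior Beta(17/3, 9/2)
obs 4: x=1 → posterior Beta(20/3, 9/2)
obs 5: x=0 → posterior Beta(20/3, 11/2)
obs 6: x=0 → posterior Beta(20/3, 13/2)
obs 7: x=1 → posterior Beta(23/3, 13/2)
obs 8: x=1 → posterior Beta(26/3, 13/2)
obs 9: x=0 → posterior Beta(26/3, 15/2)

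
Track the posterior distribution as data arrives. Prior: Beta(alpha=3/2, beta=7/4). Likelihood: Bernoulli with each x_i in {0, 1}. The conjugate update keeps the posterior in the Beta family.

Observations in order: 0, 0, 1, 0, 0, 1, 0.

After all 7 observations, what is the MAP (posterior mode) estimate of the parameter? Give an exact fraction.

obs 1: x=0 → posterior Beta(3/2, 11/4)
obs 2: x=0 → posterior Beta(3/2, 15/4)
obs 3: x=1 → posterior Beta(5/2, 15/4)
obs 4: x=0 → posterior Beta(5/2, 19/4)
obs 5: x=0 → posterior Beta(5/2, 23/4)
obs 6: x=1 → posterior Beta(7/2, 23/4)
obs 7: x=0 → posterior Beta(7/2, 27/4)

10/33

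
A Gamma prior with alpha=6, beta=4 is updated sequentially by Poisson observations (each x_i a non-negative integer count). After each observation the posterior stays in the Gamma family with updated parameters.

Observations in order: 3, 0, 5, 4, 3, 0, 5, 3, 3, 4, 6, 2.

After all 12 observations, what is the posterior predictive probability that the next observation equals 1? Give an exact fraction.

obs 1: x=3 → posterior Gamma(9, 5)
obs 2: x=0 → posterior Gamma(9, 6)
obs 3: x=5 → posterior Gamma(14, 7)
obs 4: x=4 → posterior Gamma(18, 8)
obs 5: x=3 → posterior Gamma(21, 9)
obs 6: x=0 → posterior Gamma(21, 10)
obs 7: x=5 → posterior Gamma(26, 11)
obs 8: x=3 → posterior Gamma(29, 12)
obs 9: x=3 → posterior Gamma(32, 13)
obs 10: x=4 → posterior Gamma(36, 14)
obs 11: x=6 → posterior Gamma(42, 15)
obs 12: x=2 → posterior Gamma(44, 16)

4214362737381194360485454324663350254951532586004905984/23453165165327788911665591944416226304630809183732482257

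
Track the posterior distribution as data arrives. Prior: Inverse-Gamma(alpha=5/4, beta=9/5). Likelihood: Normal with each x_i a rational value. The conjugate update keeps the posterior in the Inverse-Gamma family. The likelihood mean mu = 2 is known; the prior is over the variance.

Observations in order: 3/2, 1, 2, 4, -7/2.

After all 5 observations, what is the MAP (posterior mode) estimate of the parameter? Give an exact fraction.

obs 1: x=3/2 → posterior Inverse-Gamma(7/4, 77/40)
obs 2: x=1 → posterior Inverse-Gamma(9/4, 97/40)
obs 3: x=2 → posterior Inverse-Gamma(11/4, 97/40)
obs 4: x=4 → posterior Inverse-Gamma(13/4, 177/40)
obs 5: x=-7/2 → posterior Inverse-Gamma(15/4, 391/20)

391/95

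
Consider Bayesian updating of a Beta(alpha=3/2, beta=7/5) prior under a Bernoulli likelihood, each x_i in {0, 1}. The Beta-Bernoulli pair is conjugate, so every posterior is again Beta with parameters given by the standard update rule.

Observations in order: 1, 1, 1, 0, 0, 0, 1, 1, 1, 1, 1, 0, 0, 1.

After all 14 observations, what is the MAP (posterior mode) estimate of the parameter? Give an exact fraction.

obs 1: x=1 → posterior Beta(5/2, 7/5)
obs 2: x=1 → posterior Beta(7/2, 7/5)
obs 3: x=1 → posterior Beta(9/2, 7/5)
obs 4: x=0 → posterior Beta(9/2, 12/5)
obs 5: x=0 → posterior Beta(9/2, 17/5)
obs 6: x=0 → posterior Beta(9/2, 22/5)
obs 7: x=1 → posterior Beta(11/2, 22/5)
obs 8: x=1 → posterior Beta(13/2, 22/5)
obs 9: x=1 → posterior Beta(15/2, 22/5)
obs 10: x=1 → posterior Beta(17/2, 22/5)
obs 11: x=1 → posterior Beta(19/2, 22/5)
obs 12: x=0 → posterior Beta(19/2, 27/5)
obs 13: x=0 → posterior Beta(19/2, 32/5)
obs 14: x=1 → posterior Beta(21/2, 32/5)

95/149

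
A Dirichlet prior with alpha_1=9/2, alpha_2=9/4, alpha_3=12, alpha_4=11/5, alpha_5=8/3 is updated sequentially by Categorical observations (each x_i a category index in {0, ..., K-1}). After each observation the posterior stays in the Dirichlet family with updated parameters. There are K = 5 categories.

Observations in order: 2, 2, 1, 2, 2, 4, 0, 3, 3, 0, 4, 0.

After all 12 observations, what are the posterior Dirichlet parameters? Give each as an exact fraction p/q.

obs 1: x=2 → posterior Dirichlet(9/2, 9/4, 13, 11/5, 8/3)
obs 2: x=2 → posterior Dirichlet(9/2, 9/4, 14, 11/5, 8/3)
obs 3: x=1 → posterior Dirichlet(9/2, 13/4, 14, 11/5, 8/3)
obs 4: x=2 → posterior Dirichlet(9/2, 13/4, 15, 11/5, 8/3)
obs 5: x=2 → posterior Dirichlet(9/2, 13/4, 16, 11/5, 8/3)
obs 6: x=4 → posterior Dirichlet(9/2, 13/4, 16, 11/5, 11/3)
obs 7: x=0 → posterior Dirichlet(11/2, 13/4, 16, 11/5, 11/3)
obs 8: x=3 → posterior Dirichlet(11/2, 13/4, 16, 16/5, 11/3)
obs 9: x=3 → posterior Dirichlet(11/2, 13/4, 16, 21/5, 11/3)
obs 10: x=0 → posterior Dirichlet(13/2, 13/4, 16, 21/5, 11/3)
obs 11: x=4 → posterior Dirichlet(13/2, 13/4, 16, 21/5, 14/3)
obs 12: x=0 → posterior Dirichlet(15/2, 13/4, 16, 21/5, 14/3)

alpha_1=15/2, alpha_2=13/4, alpha_3=16, alpha_4=21/5, alpha_5=14/3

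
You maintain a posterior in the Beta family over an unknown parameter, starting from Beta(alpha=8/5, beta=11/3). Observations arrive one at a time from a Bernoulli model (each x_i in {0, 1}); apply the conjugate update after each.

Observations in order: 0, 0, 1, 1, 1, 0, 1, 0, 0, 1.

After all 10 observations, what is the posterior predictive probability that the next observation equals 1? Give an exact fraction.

obs 1: x=0 → posterior Beta(8/5, 14/3)
obs 2: x=0 → posterior Beta(8/5, 17/3)
obs 3: x=1 → posterior Beta(13/5, 17/3)
obs 4: x=1 → posterior Beta(18/5, 17/3)
obs 5: x=1 → posterior Beta(23/5, 17/3)
obs 6: x=0 → posterior Beta(23/5, 20/3)
obs 7: x=1 → posterior Beta(28/5, 20/3)
obs 8: x=0 → posterior Beta(28/5, 23/3)
obs 9: x=0 → posterior Beta(28/5, 26/3)
obs 10: x=1 → posterior Beta(33/5, 26/3)

99/229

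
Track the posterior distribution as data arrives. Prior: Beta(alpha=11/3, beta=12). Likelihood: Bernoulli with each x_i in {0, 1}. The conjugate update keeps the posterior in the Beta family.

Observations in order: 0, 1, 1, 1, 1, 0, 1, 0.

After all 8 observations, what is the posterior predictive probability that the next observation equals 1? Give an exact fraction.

obs 1: x=0 → posterior Beta(11/3, 13)
obs 2: x=1 → posterior Beta(14/3, 13)
obs 3: x=1 → posterior Beta(17/3, 13)
obs 4: x=1 → posterior Beta(20/3, 13)
obs 5: x=1 → posterior Beta(23/3, 13)
obs 6: x=0 → posterior Beta(23/3, 14)
obs 7: x=1 → posterior Beta(26/3, 14)
obs 8: x=0 → posterior Beta(26/3, 15)

26/71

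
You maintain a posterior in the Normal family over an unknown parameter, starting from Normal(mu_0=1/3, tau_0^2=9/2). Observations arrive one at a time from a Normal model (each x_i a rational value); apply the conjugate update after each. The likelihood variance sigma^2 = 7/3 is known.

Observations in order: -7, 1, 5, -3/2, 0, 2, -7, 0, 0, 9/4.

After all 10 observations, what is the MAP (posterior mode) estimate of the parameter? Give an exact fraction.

obs 1: x=-7 → posterior Normal(-553/123, 63/41)
obs 2: x=1 → posterior Normal(-118/51, 63/68)
obs 3: x=5 → posterior Normal(-67/285, 63/95)
obs 4: x=-3/2 → posterior Normal(-377/732, 63/122)
obs 5: x=0 → posterior Normal(-377/894, 63/149)
obs 6: x=2 → posterior Normal(-53/1056, 63/176)
obs 7: x=-7 → posterior Normal(-1187/1218, 9/29)
obs 8: x=0 → posterior Normal(-1187/1380, 63/230)
obs 9: x=0 → posterior Normal(-1187/1542, 63/257)
obs 10: x=9/4 → posterior Normal(-1645/3408, 63/284)

-1645/3408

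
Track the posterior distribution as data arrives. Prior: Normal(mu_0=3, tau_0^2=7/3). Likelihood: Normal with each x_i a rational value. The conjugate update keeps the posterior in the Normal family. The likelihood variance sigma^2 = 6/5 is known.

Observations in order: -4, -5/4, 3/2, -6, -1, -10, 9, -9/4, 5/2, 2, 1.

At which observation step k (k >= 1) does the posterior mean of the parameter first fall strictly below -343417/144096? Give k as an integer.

k = 6

obs 1: x=-4 → posterior Normal(-86/53, 42/53)
obs 2: x=-5/4 → posterior Normal(-519/352, 21/44)
obs 3: x=3/2 → posterior Normal(-103/164, 14/41)
obs 4: x=-6 → posterior Normal(-1149/632, 21/79)
obs 5: x=-1 → posterior Normal(-1289/772, 42/193)
obs 6: x=-10 → posterior Normal(-2689/912, 7/38)
obs 7: x=9 → posterior Normal(-1429/1052, 42/263)
obs 8: x=-9/4 → posterior Normal(-218/149, 21/149)
obs 9: x=5/2 → posterior Normal(-697/666, 14/111)
obs 10: x=2 → posterior Normal(-557/736, 21/184)
obs 11: x=1 → posterior Normal(-487/806, 42/403)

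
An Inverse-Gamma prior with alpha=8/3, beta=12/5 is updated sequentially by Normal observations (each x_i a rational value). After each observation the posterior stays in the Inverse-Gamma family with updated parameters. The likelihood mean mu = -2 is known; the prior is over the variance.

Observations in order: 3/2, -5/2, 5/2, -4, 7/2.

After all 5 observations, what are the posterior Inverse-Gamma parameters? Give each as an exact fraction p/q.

obs 1: x=3/2 → posterior Inverse-Gamma(19/6, 341/40)
obs 2: x=-5/2 → posterior Inverse-Gamma(11/3, 173/20)
obs 3: x=5/2 → posterior Inverse-Gamma(25/6, 751/40)
obs 4: x=-4 → posterior Inverse-Gamma(14/3, 831/40)
obs 5: x=7/2 → posterior Inverse-Gamma(31/6, 359/10)

alpha=31/6, beta=359/10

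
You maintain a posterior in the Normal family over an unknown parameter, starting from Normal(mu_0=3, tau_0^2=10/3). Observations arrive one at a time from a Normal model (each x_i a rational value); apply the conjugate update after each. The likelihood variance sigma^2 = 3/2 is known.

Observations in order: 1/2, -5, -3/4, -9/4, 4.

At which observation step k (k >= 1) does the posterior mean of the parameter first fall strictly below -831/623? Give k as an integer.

obs 1: x=1/2 → posterior Normal(37/29, 30/29)
obs 2: x=-5 → posterior Normal(-9/7, 30/49)
obs 3: x=-3/4 → posterior Normal(-26/23, 10/23)
obs 4: x=-9/4 → posterior Normal(-123/89, 30/89)
obs 5: x=4 → posterior Normal(-43/109, 30/109)

k = 4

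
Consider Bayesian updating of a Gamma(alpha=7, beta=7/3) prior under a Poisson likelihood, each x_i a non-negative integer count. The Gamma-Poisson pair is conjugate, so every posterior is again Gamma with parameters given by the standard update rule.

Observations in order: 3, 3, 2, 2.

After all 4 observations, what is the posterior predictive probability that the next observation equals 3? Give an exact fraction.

obs 1: x=3 → posterior Gamma(10, 10/3)
obs 2: x=3 → posterior Gamma(13, 13/3)
obs 3: x=2 → posterior Gamma(15, 16/3)
obs 4: x=2 → posterior Gamma(17, 19/3)

143383361360223779590722057/705429498686404044207947776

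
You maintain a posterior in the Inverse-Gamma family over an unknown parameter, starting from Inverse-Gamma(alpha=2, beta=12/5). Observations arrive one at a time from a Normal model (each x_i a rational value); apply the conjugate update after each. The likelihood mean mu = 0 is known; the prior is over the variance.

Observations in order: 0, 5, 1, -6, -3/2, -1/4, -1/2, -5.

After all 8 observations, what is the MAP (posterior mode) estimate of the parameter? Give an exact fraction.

obs 1: x=0 → posterior Inverse-Gamma(5/2, 12/5)
obs 2: x=5 → posterior Inverse-Gamma(3, 149/10)
obs 3: x=1 → posterior Inverse-Gamma(7/2, 77/5)
obs 4: x=-6 → posterior Inverse-Gamma(4, 167/5)
obs 5: x=-3/2 → posterior Inverse-Gamma(9/2, 1381/40)
obs 6: x=-1/4 → posterior Inverse-Gamma(5, 5529/160)
obs 7: x=-1/2 → posterior Inverse-Gamma(11/2, 5549/160)
obs 8: x=-5 → posterior Inverse-Gamma(6, 7549/160)

7549/1120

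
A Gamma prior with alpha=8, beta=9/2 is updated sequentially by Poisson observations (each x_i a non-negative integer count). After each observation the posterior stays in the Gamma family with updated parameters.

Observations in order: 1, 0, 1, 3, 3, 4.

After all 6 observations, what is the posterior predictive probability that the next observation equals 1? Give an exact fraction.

11128737177878061945487856040/39471584120695485887249589623

obs 1: x=1 → posterior Gamma(9, 11/2)
obs 2: x=0 → posterior Gamma(9, 13/2)
obs 3: x=1 → posterior Gamma(10, 15/2)
obs 4: x=3 → posterior Gamma(13, 17/2)
obs 5: x=3 → posterior Gamma(16, 19/2)
obs 6: x=4 → posterior Gamma(20, 21/2)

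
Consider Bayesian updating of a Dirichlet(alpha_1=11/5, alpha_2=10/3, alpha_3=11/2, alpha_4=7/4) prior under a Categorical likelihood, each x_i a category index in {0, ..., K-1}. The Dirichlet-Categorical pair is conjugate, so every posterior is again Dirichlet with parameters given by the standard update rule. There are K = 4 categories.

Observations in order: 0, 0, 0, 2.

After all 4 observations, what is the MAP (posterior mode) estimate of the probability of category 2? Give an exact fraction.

obs 1: x=0 → posterior Dirichlet(16/5, 10/3, 11/2, 7/4)
obs 2: x=0 → posterior Dirichlet(21/5, 10/3, 11/2, 7/4)
obs 3: x=0 → posterior Dirichlet(26/5, 10/3, 11/2, 7/4)
obs 4: x=2 → posterior Dirichlet(26/5, 10/3, 13/2, 7/4)

330/767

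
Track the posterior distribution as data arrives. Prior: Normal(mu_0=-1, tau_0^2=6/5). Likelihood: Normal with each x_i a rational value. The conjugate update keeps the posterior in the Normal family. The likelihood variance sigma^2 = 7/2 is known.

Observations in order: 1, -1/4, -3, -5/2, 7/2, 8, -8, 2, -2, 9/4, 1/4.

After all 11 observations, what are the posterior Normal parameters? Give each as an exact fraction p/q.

obs 1: x=1 → posterior Normal(-23/47, 42/47)
obs 2: x=-1/4 → posterior Normal(-26/59, 42/59)
obs 3: x=-3 → posterior Normal(-62/71, 42/71)
obs 4: x=-5/2 → posterior Normal(-92/83, 42/83)
obs 5: x=7/2 → posterior Normal(-10/19, 42/95)
obs 6: x=8 → posterior Normal(46/107, 42/107)
obs 7: x=-8 → posterior Normal(-50/119, 6/17)
obs 8: x=2 → posterior Normal(-26/131, 42/131)
obs 9: x=-2 → posterior Normal(-50/143, 42/143)
obs 10: x=9/4 → posterior Normal(-23/155, 42/155)
obs 11: x=1/4 → posterior Normal(-20/167, 42/167)

mu_0=-20/167, tau_0^2=42/167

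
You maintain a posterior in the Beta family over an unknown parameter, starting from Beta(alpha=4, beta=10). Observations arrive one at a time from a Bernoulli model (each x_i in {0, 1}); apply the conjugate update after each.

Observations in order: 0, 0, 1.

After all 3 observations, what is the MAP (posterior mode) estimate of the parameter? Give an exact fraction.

4/15

obs 1: x=0 → posterior Beta(4, 11)
obs 2: x=0 → posterior Beta(4, 12)
obs 3: x=1 → posterior Beta(5, 12)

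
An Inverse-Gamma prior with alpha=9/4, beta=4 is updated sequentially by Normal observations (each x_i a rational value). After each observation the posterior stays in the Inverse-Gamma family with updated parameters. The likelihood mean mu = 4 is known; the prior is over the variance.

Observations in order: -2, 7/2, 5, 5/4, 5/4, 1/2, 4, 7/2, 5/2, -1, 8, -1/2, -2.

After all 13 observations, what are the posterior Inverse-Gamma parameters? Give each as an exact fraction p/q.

obs 1: x=-2 → posterior Inverse-Gamma(11/4, 22)
obs 2: x=7/2 → posterior Inverse-Gamma(13/4, 177/8)
obs 3: x=5 → posterior Inverse-Gamma(15/4, 181/8)
obs 4: x=5/4 → posterior Inverse-Gamma(17/4, 845/32)
obs 5: x=5/4 → posterior Inverse-Gamma(19/4, 483/16)
obs 6: x=1/2 → posterior Inverse-Gamma(21/4, 581/16)
obs 7: x=4 → posterior Inverse-Gamma(23/4, 581/16)
obs 8: x=7/2 → posterior Inverse-Gamma(25/4, 583/16)
obs 9: x=5/2 → posterior Inverse-Gamma(27/4, 601/16)
obs 10: x=-1 → posterior Inverse-Gamma(29/4, 801/16)
obs 11: x=8 → posterior Inverse-Gamma(31/4, 929/16)
obs 12: x=-1/2 → posterior Inverse-Gamma(33/4, 1091/16)
obs 13: x=-2 → posterior Inverse-Gamma(35/4, 1379/16)

alpha=35/4, beta=1379/16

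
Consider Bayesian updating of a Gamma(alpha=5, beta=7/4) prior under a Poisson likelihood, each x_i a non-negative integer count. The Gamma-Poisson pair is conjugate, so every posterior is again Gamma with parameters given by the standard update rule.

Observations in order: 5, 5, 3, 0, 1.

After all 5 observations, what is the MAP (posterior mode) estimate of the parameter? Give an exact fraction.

obs 1: x=5 → posterior Gamma(10, 11/4)
obs 2: x=5 → posterior Gamma(15, 15/4)
obs 3: x=3 → posterior Gamma(18, 19/4)
obs 4: x=0 → posterior Gamma(18, 23/4)
obs 5: x=1 → posterior Gamma(19, 27/4)

8/3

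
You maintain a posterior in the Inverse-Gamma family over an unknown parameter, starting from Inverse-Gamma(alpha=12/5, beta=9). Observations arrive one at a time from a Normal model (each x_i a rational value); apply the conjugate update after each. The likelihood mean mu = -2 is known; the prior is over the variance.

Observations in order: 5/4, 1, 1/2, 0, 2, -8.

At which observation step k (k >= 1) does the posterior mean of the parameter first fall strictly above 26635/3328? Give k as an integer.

obs 1: x=5/4 → posterior Inverse-Gamma(29/10, 457/32)
obs 2: x=1 → posterior Inverse-Gamma(17/5, 601/32)
obs 3: x=1/2 → posterior Inverse-Gamma(39/10, 701/32)
obs 4: x=0 → posterior Inverse-Gamma(22/5, 765/32)
obs 5: x=2 → posterior Inverse-Gamma(49/10, 1021/32)
obs 6: x=-8 → posterior Inverse-Gamma(27/5, 1597/32)

k = 5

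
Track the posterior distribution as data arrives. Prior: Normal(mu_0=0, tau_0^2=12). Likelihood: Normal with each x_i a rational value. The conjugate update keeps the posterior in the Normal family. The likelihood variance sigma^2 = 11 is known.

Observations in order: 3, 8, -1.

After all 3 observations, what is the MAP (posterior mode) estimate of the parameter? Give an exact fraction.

120/47

obs 1: x=3 → posterior Normal(36/23, 132/23)
obs 2: x=8 → posterior Normal(132/35, 132/35)
obs 3: x=-1 → posterior Normal(120/47, 132/47)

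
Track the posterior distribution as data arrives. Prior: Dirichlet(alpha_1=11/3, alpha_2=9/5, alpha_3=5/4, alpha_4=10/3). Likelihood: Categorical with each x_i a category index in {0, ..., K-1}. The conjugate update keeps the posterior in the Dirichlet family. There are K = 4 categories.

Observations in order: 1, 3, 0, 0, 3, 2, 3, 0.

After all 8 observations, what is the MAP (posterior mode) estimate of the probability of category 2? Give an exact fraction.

obs 1: x=1 → posterior Dirichlet(11/3, 14/5, 5/4, 10/3)
obs 2: x=3 → posterior Dirichlet(11/3, 14/5, 5/4, 13/3)
obs 3: x=0 → posterior Dirichlet(14/3, 14/5, 5/4, 13/3)
obs 4: x=0 → posterior Dirichlet(17/3, 14/5, 5/4, 13/3)
obs 5: x=3 → posterior Dirichlet(17/3, 14/5, 5/4, 16/3)
obs 6: x=2 → posterior Dirichlet(17/3, 14/5, 9/4, 16/3)
obs 7: x=3 → posterior Dirichlet(17/3, 14/5, 9/4, 19/3)
obs 8: x=0 → posterior Dirichlet(20/3, 14/5, 9/4, 19/3)

25/281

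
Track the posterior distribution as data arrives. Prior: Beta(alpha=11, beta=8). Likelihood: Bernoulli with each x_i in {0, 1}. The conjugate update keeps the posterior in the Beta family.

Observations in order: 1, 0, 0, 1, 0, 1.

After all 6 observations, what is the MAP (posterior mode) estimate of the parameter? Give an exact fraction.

13/23

obs 1: x=1 → posterior Beta(12, 8)
obs 2: x=0 → posterior Beta(12, 9)
obs 3: x=0 → posterior Beta(12, 10)
obs 4: x=1 → posterior Beta(13, 10)
obs 5: x=0 → posterior Beta(13, 11)
obs 6: x=1 → posterior Beta(14, 11)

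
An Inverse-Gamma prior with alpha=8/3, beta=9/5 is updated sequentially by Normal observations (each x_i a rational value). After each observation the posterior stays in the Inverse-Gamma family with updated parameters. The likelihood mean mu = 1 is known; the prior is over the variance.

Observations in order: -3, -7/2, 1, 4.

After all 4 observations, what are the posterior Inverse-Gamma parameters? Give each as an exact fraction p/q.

obs 1: x=-3 → posterior Inverse-Gamma(19/6, 49/5)
obs 2: x=-7/2 → posterior Inverse-Gamma(11/3, 797/40)
obs 3: x=1 → posterior Inverse-Gamma(25/6, 797/40)
obs 4: x=4 → posterior Inverse-Gamma(14/3, 977/40)

alpha=14/3, beta=977/40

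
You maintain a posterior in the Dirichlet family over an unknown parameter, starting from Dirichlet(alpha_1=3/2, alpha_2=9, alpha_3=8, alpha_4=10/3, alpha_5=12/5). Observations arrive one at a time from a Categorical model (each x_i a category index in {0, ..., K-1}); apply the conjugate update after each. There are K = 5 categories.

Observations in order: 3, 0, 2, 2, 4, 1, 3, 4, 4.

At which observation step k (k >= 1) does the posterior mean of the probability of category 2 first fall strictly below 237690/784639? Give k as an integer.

k = 9

obs 1: x=3 → posterior Dirichlet(3/2, 9, 8, 13/3, 12/5)
obs 2: x=0 → posterior Dirichlet(5/2, 9, 8, 13/3, 12/5)
obs 3: x=2 → posterior Dirichlet(5/2, 9, 9, 13/3, 12/5)
obs 4: x=2 → posterior Dirichlet(5/2, 9, 10, 13/3, 12/5)
obs 5: x=4 → posterior Dirichlet(5/2, 9, 10, 13/3, 17/5)
obs 6: x=1 → posterior Dirichlet(5/2, 10, 10, 13/3, 17/5)
obs 7: x=3 → posterior Dirichlet(5/2, 10, 10, 16/3, 17/5)
obs 8: x=4 → posterior Dirichlet(5/2, 10, 10, 16/3, 22/5)
obs 9: x=4 → posterior Dirichlet(5/2, 10, 10, 16/3, 27/5)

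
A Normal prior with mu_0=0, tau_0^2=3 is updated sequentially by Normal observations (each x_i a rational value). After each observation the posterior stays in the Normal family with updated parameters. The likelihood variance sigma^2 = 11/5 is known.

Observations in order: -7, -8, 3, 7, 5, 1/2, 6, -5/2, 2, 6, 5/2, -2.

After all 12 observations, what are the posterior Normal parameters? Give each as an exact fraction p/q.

obs 1: x=-7 → posterior Normal(-105/26, 33/26)
obs 2: x=-8 → posterior Normal(-225/41, 33/41)
obs 3: x=3 → posterior Normal(-45/14, 33/56)
obs 4: x=7 → posterior Normal(-75/71, 33/71)
obs 5: x=5 → posterior Normal(0, 33/86)
obs 6: x=1/2 → posterior Normal(15/202, 33/101)
obs 7: x=6 → posterior Normal(195/232, 33/116)
obs 8: x=-5/2 → posterior Normal(60/131, 33/131)
obs 9: x=2 → posterior Normal(45/73, 33/146)
obs 10: x=6 → posterior Normal(180/161, 33/161)
obs 11: x=5/2 → posterior Normal(435/352, 3/16)
obs 12: x=-2 → posterior Normal(375/382, 33/191)

mu_0=375/382, tau_0^2=33/191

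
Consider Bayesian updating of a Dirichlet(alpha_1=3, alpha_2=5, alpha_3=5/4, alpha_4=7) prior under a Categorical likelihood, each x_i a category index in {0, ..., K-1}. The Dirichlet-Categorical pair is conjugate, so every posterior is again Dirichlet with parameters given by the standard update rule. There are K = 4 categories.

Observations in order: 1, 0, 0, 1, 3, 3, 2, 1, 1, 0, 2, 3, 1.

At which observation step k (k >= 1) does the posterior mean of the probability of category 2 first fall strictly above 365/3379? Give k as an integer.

k = 11

obs 1: x=1 → posterior Dirichlet(3, 6, 5/4, 7)
obs 2: x=0 → posterior Dirichlet(4, 6, 5/4, 7)
obs 3: x=0 → posterior Dirichlet(5, 6, 5/4, 7)
obs 4: x=1 → posterior Dirichlet(5, 7, 5/4, 7)
obs 5: x=3 → posterior Dirichlet(5, 7, 5/4, 8)
obs 6: x=3 → posterior Dirichlet(5, 7, 5/4, 9)
obs 7: x=2 → posterior Dirichlet(5, 7, 9/4, 9)
obs 8: x=1 → posterior Dirichlet(5, 8, 9/4, 9)
obs 9: x=1 → posterior Dirichlet(5, 9, 9/4, 9)
obs 10: x=0 → posterior Dirichlet(6, 9, 9/4, 9)
obs 11: x=2 → posterior Dirichlet(6, 9, 13/4, 9)
obs 12: x=3 → posterior Dirichlet(6, 9, 13/4, 10)
obs 13: x=1 → posterior Dirichlet(6, 10, 13/4, 10)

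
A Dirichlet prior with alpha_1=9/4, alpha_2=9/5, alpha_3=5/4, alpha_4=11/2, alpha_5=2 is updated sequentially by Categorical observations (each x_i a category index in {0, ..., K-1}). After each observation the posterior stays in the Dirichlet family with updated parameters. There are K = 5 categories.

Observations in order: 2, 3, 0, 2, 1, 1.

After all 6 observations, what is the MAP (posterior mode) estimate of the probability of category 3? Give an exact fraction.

obs 1: x=2 → posterior Dirichlet(9/4, 9/5, 9/4, 11/2, 2)
obs 2: x=3 → posterior Dirichlet(9/4, 9/5, 9/4, 13/2, 2)
obs 3: x=0 → posterior Dirichlet(13/4, 9/5, 9/4, 13/2, 2)
obs 4: x=2 → posterior Dirichlet(13/4, 9/5, 13/4, 13/2, 2)
obs 5: x=1 → posterior Dirichlet(13/4, 14/5, 13/4, 13/2, 2)
obs 6: x=1 → posterior Dirichlet(13/4, 19/5, 13/4, 13/2, 2)

55/138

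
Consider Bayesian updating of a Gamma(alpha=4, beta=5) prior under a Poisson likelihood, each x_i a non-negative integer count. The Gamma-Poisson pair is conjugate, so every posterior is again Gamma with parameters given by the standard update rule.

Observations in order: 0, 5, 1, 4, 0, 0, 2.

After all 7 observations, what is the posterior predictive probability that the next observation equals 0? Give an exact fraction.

184884258895036416/665416609183179841

obs 1: x=0 → posterior Gamma(4, 6)
obs 2: x=5 → posterior Gamma(9, 7)
obs 3: x=1 → posterior Gamma(10, 8)
obs 4: x=4 → posterior Gamma(14, 9)
obs 5: x=0 → posterior Gamma(14, 10)
obs 6: x=0 → posterior Gamma(14, 11)
obs 7: x=2 → posterior Gamma(16, 12)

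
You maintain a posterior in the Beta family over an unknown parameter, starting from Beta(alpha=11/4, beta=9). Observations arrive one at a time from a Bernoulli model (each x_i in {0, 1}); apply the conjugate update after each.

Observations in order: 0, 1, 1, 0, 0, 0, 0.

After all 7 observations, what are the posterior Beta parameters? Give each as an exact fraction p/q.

alpha=19/4, beta=14

obs 1: x=0 → posterior Beta(11/4, 10)
obs 2: x=1 → posterior Beta(15/4, 10)
obs 3: x=1 → posterior Beta(19/4, 10)
obs 4: x=0 → posterior Beta(19/4, 11)
obs 5: x=0 → posterior Beta(19/4, 12)
obs 6: x=0 → posterior Beta(19/4, 13)
obs 7: x=0 → posterior Beta(19/4, 14)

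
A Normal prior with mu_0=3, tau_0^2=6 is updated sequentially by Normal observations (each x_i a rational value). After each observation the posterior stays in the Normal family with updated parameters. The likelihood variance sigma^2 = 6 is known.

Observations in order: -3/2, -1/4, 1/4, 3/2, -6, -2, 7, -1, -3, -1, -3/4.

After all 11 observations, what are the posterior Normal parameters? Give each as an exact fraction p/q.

obs 1: x=-3/2 → posterior Normal(3/4, 3)
obs 2: x=-1/4 → posterior Normal(5/12, 2)
obs 3: x=1/4 → posterior Normal(3/8, 3/2)
obs 4: x=3/2 → posterior Normal(3/5, 6/5)
obs 5: x=-6 → posterior Normal(-1/2, 1)
obs 6: x=-2 → posterior Normal(-5/7, 6/7)
obs 7: x=7 → posterior Normal(1/4, 3/4)
obs 8: x=-1 → posterior Normal(1/9, 2/3)
obs 9: x=-3 → posterior Normal(-1/5, 3/5)
obs 10: x=-1 → posterior Normal(-3/11, 6/11)
obs 11: x=-3/4 → posterior Normal(-5/16, 1/2)

mu_0=-5/16, tau_0^2=1/2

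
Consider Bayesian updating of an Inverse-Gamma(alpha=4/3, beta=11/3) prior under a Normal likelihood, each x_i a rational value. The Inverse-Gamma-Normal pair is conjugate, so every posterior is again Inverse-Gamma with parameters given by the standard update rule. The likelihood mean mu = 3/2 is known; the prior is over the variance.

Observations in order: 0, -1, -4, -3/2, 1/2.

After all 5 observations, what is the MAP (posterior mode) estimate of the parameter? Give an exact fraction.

673/116

obs 1: x=0 → posterior Inverse-Gamma(11/6, 115/24)
obs 2: x=-1 → posterior Inverse-Gamma(7/3, 95/12)
obs 3: x=-4 → posterior Inverse-Gamma(17/6, 553/24)
obs 4: x=-3/2 → posterior Inverse-Gamma(10/3, 661/24)
obs 5: x=1/2 → posterior Inverse-Gamma(23/6, 673/24)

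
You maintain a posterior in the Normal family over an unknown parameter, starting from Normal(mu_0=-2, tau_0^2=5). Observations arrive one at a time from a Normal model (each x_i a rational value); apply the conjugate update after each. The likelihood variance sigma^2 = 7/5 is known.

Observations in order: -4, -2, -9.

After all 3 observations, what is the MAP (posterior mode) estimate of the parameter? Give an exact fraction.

obs 1: x=-4 → posterior Normal(-57/16, 35/32)
obs 2: x=-2 → posterior Normal(-164/57, 35/57)
obs 3: x=-9 → posterior Normal(-389/82, 35/82)

-389/82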